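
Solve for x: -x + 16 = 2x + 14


Starting with: -x + 16 = 2x + 14
Move all x terms to left: (-1 - 2)x = 14 - 16
Simplify: -3x = -2
Divide both sides by -3: x = 2/3

x = 2/3


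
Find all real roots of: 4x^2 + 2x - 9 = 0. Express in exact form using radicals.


Using the quadratic formula: x = (-b ± sqrt(b^2 - 4ac)) / (2a)
Here a = 4, b = 2, c = -9
Discriminant = b^2 - 4ac = 2^2 - 4(4)(-9) = 4 + 144 = 148
Since discriminant = 148 > 0, there are two real roots.
x = (-2 ± 2*sqrt(37)) / 8
Simplifying: x = (-1 ± sqrt(37)) / 4
Numerically: x ≈ 1.2707 or x ≈ -1.7707

x = (-1 + sqrt(37)) / 4 or x = (-1 - sqrt(37)) / 4


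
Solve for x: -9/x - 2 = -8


Subtract -2 from both sides: -9/x = -6
Multiply both sides by x: -9 = -6 * x
Divide by -6: x = 3/2

x = 3/2


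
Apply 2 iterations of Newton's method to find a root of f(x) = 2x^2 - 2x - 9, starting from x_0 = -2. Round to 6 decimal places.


Newton's method: x_(n+1) = x_n - f(x_n)/f'(x_n)
f(x) = 2x^2 - 2x - 9
f'(x) = 4x - 2

Iteration 1:
  f(-2.000000) = 3.000000
  f'(-2.000000) = -10.000000
  x_1 = -2.000000 - (3.000000)/(-10.000000) = -1.700000

Iteration 2:
  f(-1.700000) = 0.180000
  f'(-1.700000) = -8.800000
  x_2 = -1.700000 - (0.180000)/(-8.800000) = -1.679545

x_2 = -1.679545


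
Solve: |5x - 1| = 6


An absolute value equation |expr| = 6 gives two cases:
Case 1: 5x - 1 = 6
  5x = 7, so x = 7/5
Case 2: 5x - 1 = -6
  5x = -5, so x = -1

x = -1, x = 7/5


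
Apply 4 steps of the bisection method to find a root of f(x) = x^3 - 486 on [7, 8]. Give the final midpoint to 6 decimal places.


f(x) = x^3 - 486
f(7) = -143 < 0
f(8) = 26 > 0

Step 1: midpoint = (7.000000 + 8.000000)/2 = 7.500000
  f(7.500000) = -64.125000
  f(mid) < 0, so root is in [7.500000, 8.000000]

Step 2: midpoint = (7.500000 + 8.000000)/2 = 7.750000
  f(7.750000) = -20.515625
  f(mid) < 0, so root is in [7.750000, 8.000000]

Step 3: midpoint = (7.750000 + 8.000000)/2 = 7.875000
  f(7.875000) = 2.373047
  f(mid) > 0, so root is in [7.750000, 7.875000]

Step 4: midpoint = (7.750000 + 7.875000)/2 = 7.812500
  f(7.812500) = -9.162842
  f(mid) < 0, so root is in [7.812500, 7.875000]

midpoint = 7.812500


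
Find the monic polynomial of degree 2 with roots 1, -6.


A monic polynomial with roots 1, -6 is:
p(x) = (x - 1)(x + 6)
After multiplying by (x - 1): x - 1
After multiplying by (x + 6): x^2 + 5x - 6

x^2 + 5x - 6


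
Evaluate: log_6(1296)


We need the exponent such that 6^? = 1296
6^4 = 1296
Therefore log_6(1296) = 4

4


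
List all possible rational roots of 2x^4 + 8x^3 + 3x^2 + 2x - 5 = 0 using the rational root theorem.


Rational root theorem: possible roots are ±p/q where:
  p divides the constant term (-5): p ∈ {1, 5}
  q divides the leading coefficient (2): q ∈ {1, 2}

All possible rational roots: -5, -5/2, -1, -1/2, 1/2, 1, 5/2, 5

-5, -5/2, -1, -1/2, 1/2, 1, 5/2, 5


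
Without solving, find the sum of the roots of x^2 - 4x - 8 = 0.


By Vieta's formulas for ax^2 + bx + c = 0:
  Sum of roots = -b/a
  Product of roots = c/a

Here a = 1, b = -4, c = -8
Sum = -(-4)/1 = 4
Product = -8/1 = -8

Sum = 4


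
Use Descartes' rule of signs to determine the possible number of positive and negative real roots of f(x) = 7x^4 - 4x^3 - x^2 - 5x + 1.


Descartes' rule of signs:

For positive roots, count sign changes in f(x) = 7x^4 - 4x^3 - x^2 - 5x + 1:
Signs of coefficients: +, -, -, -, +
Number of sign changes: 2
Possible positive real roots: 2, 0

For negative roots, examine f(-x) = 7x^4 + 4x^3 - x^2 + 5x + 1:
Signs of coefficients: +, +, -, +, +
Number of sign changes: 2
Possible negative real roots: 2, 0

Positive roots: 2 or 0; Negative roots: 2 or 0


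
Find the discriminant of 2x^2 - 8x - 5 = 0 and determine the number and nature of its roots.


For ax^2 + bx + c = 0, discriminant D = b^2 - 4ac
Here a = 2, b = -8, c = -5
D = (-8)^2 - 4(2)(-5) = 64 + 40 = 104

D = 104 > 0 but not a perfect square
The equation has 2 distinct real irrational roots.

Discriminant = 104, 2 distinct real irrational roots


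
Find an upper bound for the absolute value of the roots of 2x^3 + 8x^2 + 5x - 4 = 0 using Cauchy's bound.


Cauchy's bound: all roots r satisfy |r| <= 1 + max(|a_i/a_n|) for i = 0,...,n-1
where a_n is the leading coefficient.

Coefficients: [2, 8, 5, -4]
Leading coefficient a_n = 2
Ratios |a_i/a_n|: 4, 5/2, 2
Maximum ratio: 4
Cauchy's bound: |r| <= 1 + 4 = 5

Upper bound = 5


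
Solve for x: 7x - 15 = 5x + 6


Starting with: 7x - 15 = 5x + 6
Move all x terms to left: (7 - 5)x = 6 + 15
Simplify: 2x = 21
Divide both sides by 2: x = 21/2

x = 21/2


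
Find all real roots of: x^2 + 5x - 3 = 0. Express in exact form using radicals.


Using the quadratic formula: x = (-b ± sqrt(b^2 - 4ac)) / (2a)
Here a = 1, b = 5, c = -3
Discriminant = b^2 - 4ac = 5^2 - 4(1)(-3) = 25 + 12 = 37
Since discriminant = 37 > 0, there are two real roots.
x = (-5 ± sqrt(37)) / 2
Numerically: x ≈ 0.5414 or x ≈ -5.5414

x = (-5 + sqrt(37)) / 2 or x = (-5 - sqrt(37)) / 2


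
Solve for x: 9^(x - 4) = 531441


Express both sides with the same base.
531441 = 9^6
Since the bases match, equate exponents: x - 4 = 6
So x = 6 - (-4) = 10

x = 10


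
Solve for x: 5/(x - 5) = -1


Multiply both sides by (x - 5): 5 = -1(x - 5)
Distribute: 5 = -x + 5
-x = 5 - 5 = 0
x = 0

x = 0


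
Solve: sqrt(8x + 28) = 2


Square both sides: 8x + 28 = 2^2 = 4
8x = 4 - 28 = -24
x = -3
Check: sqrt(8*(-3) + 28) = sqrt(4) = 2 ✓

x = -3


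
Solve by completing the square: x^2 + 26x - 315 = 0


Start: x^2 + 26x - 315 = 0
Move constant: x^2 + 26x = 315
Half of 26 is 13, squared is 169
Add 169 to both sides: x^2 + 26x + 169 = 484
(x + 13)^2 = 484
x + 13 = ±22
x = -13 + 22 = 9 or x = -13 - 22 = -35

x = -35, x = 9


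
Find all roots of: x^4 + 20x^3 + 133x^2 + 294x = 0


The constant term is 0, so x = 0 is a root. Factor out x:
  x^3 + 20x^2 + 133x + 294 = 0
Let p(x) = x^3 + 20x^2 + 133x + 294. By the rational root theorem (leading coefficient 1), any rational root is an integer divisor of 294: try ±1, ±2, ... in turn.
Test x = 1: value = 448 ≠ 0.
Test x = -1: value = 180 ≠ 0.
Test x = 2: value = 648 ≠ 0.
Test x = -2: value = 100 ≠ 0.
Test x = 3: value = 900 ≠ 0.
Test x = -3: value = 48 ≠ 0.
Test x = 6: value = 2028 ≠ 0.
Test x = -6: value = 0 ✓, so (x + 6) is a factor.
Synthetic division by (x + 6): bring down 1; 1(-6) + 20 = 14; 14(-6) + 133 = 49; 49(-6) + 294 = 0 → quotient x^2 + 14x + 49, remainder 0.
Solve the quadratic x^2 + 14x + 49 = 0: discriminant = 14^2 - 4(1)(49) = 196 - 196 = 0.
Discriminant = 0, so a double root: x = -14/2 = -7.
Collecting all roots found:

x = -7 (multiplicity 2), x = -6, x = 0


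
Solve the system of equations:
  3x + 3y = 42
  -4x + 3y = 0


Using Cramer's rule:
Determinant D = (3)(3) - (-4)(3) = 9 + 12 = 21
Dx = (42)(3) - (0)(3) = 126 - 0 = 126
Dy = (3)(0) - (-4)(42) = 0 + 168 = 168
x = Dx/D = 126/21 = 6
y = Dy/D = 168/21 = 8

x = 6, y = 8


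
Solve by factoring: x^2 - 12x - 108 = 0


We need two numbers that multiply to -108 and add to -12.
Those numbers are -18 and 6 (since (-18) * 6 = -108 and (-18) + 6 = -12).
So x^2 - 12x - 108 = (x - 18)(x + 6) = 0
Setting each factor to zero: x = 18 or x = -6

x = -6, x = 18


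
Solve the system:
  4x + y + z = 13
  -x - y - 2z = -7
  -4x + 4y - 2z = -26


Using Cramer's rule. Expand each determinant along the first row.
D  = 4*[(-1)*(-2) - (-2)*4] - 1*[(-1)*(-2) - (-2)*(-4)] + 1*[(-1)*4 - (-1)*(-4)]
  = 4*(10) - 1*(-6) + 1*(-8) = 38
Dx = 13*[(-1)*(-2) - (-2)*4] - 1*[(-7)*(-2) - (-2)*(-26)] + 1*[(-7)*4 - (-1)*(-26)]
  = 13*(10) - 1*(-38) + 1*(-54) = 114
Dy = 4*[(-7)*(-2) - (-2)*(-26)] - 13*[(-1)*(-2) - (-2)*(-4)] + 1*[(-1)*(-26) - (-7)*(-4)]
  = 4*(-38) - 13*(-6) + 1*(-2) = -76
Dz = 4*[(-1)*(-26) - (-7)*4] - 1*[(-1)*(-26) - (-7)*(-4)] + 13*[(-1)*4 - (-1)*(-4)]
  = 4*(54) - 1*(-2) + 13*(-8) = 114
x = Dx/D = 114/38 = 3, y = Dy/D = -76/38 = -2, z = Dz/D = 114/38 = 3
Check eq1: (4)(3) + (1)(-2) + (1)(3) = 13 = 13 ✓
Check eq2: (-1)(3) + (-1)(-2) + (-2)(3) = -7 = -7 ✓
Check eq3: (-4)(3) + (4)(-2) + (-2)(3) = -26 = -26 ✓

x = 3, y = -2, z = 3


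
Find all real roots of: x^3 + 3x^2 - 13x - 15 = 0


Let p(x) = x^3 + 3x^2 - 13x - 15. By the rational root theorem (leading coefficient 1), any rational root is an integer divisor of 15: try ±1, ±2, ... in turn.
Test x = 1: value = -24 ≠ 0.
Test x = -1: value = 0 ✓, so (x + 1) is a factor.
Synthetic division by (x + 1): bring down 1; 1(-1) + 3 = 2; 2(-1) - 13 = -15; (-15)(-1) - 15 = 0 → quotient x^2 + 2x - 15, remainder 0.
Solve the quadratic x^2 + 2x - 15 = 0: discriminant = 2^2 - 4(1)(-15) = 4 + 60 = 64.
sqrt(64) = 8, so x = (-2 ± 8)/2: x = 3 or x = -5.

x = -5, x = -1, x = 3


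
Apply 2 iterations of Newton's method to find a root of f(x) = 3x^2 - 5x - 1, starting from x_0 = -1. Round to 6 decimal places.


Newton's method: x_(n+1) = x_n - f(x_n)/f'(x_n)
f(x) = 3x^2 - 5x - 1
f'(x) = 6x - 5

Iteration 1:
  f(-1.000000) = 7.000000
  f'(-1.000000) = -11.000000
  x_1 = -1.000000 - (7.000000)/(-11.000000) = -0.363636

Iteration 2:
  f(-0.363636) = 1.214876
  f'(-0.363636) = -7.181818
  x_2 = -0.363636 - (1.214876)/(-7.181818) = -0.194476

x_2 = -0.194476


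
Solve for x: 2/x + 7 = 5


Subtract 7 from both sides: 2/x = -2
Multiply both sides by x: 2 = -2 * x
Divide by -2: x = -1

x = -1


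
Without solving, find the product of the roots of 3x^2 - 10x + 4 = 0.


By Vieta's formulas for ax^2 + bx + c = 0:
  Sum of roots = -b/a
  Product of roots = c/a

Here a = 3, b = -10, c = 4
Sum = -(-10)/3 = 10/3
Product = 4/3 = 4/3

Product = 4/3


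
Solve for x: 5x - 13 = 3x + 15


Starting with: 5x - 13 = 3x + 15
Move all x terms to left: (5 - 3)x = 15 + 13
Simplify: 2x = 28
Divide both sides by 2: x = 14

x = 14


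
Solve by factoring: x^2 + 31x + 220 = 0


We need two numbers that multiply to 220 and add to 31.
Those numbers are 11 and 20 (since 11 * 20 = 220 and 11 + 20 = 31).
So x^2 + 31x + 220 = (x + 11)(x + 20) = 0
Setting each factor to zero: x = -11 or x = -20

x = -20, x = -11


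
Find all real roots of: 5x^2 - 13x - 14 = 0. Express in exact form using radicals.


Using the quadratic formula: x = (-b ± sqrt(b^2 - 4ac)) / (2a)
Here a = 5, b = -13, c = -14
Discriminant = b^2 - 4ac = (-13)^2 - 4(5)(-14) = 169 + 280 = 449
Since discriminant = 449 > 0, there are two real roots.
x = (13 ± sqrt(449)) / 10
Numerically: x ≈ 3.4190 or x ≈ -0.8190

x = (13 + sqrt(449)) / 10 or x = (13 - sqrt(449)) / 10


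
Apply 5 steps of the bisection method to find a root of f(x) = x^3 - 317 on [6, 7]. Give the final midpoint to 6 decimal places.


f(x) = x^3 - 317
f(6) = -101 < 0
f(7) = 26 > 0

Step 1: midpoint = (6.000000 + 7.000000)/2 = 6.500000
  f(6.500000) = -42.375000
  f(mid) < 0, so root is in [6.500000, 7.000000]

Step 2: midpoint = (6.500000 + 7.000000)/2 = 6.750000
  f(6.750000) = -9.453125
  f(mid) < 0, so root is in [6.750000, 7.000000]

Step 3: midpoint = (6.750000 + 7.000000)/2 = 6.875000
  f(6.875000) = 7.951172
  f(mid) > 0, so root is in [6.750000, 6.875000]

Step 4: midpoint = (6.750000 + 6.875000)/2 = 6.812500
  f(6.812500) = -0.830811
  f(mid) < 0, so root is in [6.812500, 6.875000]

Step 5: midpoint = (6.812500 + 6.875000)/2 = 6.843750
  f(6.843750) = 3.540131
  f(mid) > 0, so root is in [6.812500, 6.843750]

midpoint = 6.843750


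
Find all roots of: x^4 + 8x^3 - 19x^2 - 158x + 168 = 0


Let p(x) = x^4 + 8x^3 - 19x^2 - 158x + 168. By the rational root theorem (leading coefficient 1), any rational root is an integer divisor of 168: try ±1, ±2, ... in turn.
Test x = 1: value = 0 ✓, so (x - 1) is a factor.
Synthetic division by (x - 1): bring down 1; 1(1) + 8 = 9; 9(1) - 19 = -10; (-10)(1) - 158 = -168; (-168)(1) + 168 = 0 → quotient x^3 + 9x^2 - 10x - 168, remainder 0.
Continue with the quotient x^3 + 9x^2 - 10x - 168 (candidates must divide 168; re-test x = 1 first in case it repeats).
Test x = 1: value = -168 ≠ 0.
Test x = -1: value = -150 ≠ 0.
Test x = 2: value = -144 ≠ 0.
Test x = -2: value = -120 ≠ 0.
Test x = 3: value = -90 ≠ 0.
Test x = -3: value = -84 ≠ 0.
Test x = 4: value = 0 ✓, so (x - 4) is a factor.
Synthetic division by (x - 4): bring down 1; 1(4) + 9 = 13; 13(4) - 10 = 42; 42(4) - 168 = 0 → quotient x^2 + 13x + 42, remainder 0.
Solve the quadratic x^2 + 13x + 42 = 0: discriminant = 13^2 - 4(1)(42) = 169 - 168 = 1.
sqrt(1) = 1, so x = (-13 ± 1)/2: x = -6 or x = -7.
Collecting all roots found:

x = -7, x = -6, x = 1, x = 4


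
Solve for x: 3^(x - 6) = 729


Express both sides with the same base.
729 = 3^6
Since the bases match, equate exponents: x - 6 = 6
So x = 6 - (-6) = 12

x = 12


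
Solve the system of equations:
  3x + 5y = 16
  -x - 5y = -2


Using Cramer's rule:
Determinant D = (3)(-5) - (-1)(5) = -15 + 5 = -10
Dx = (16)(-5) - (-2)(5) = -80 + 10 = -70
Dy = (3)(-2) - (-1)(16) = -6 + 16 = 10
x = Dx/D = -70/-10 = 7
y = Dy/D = 10/-10 = -1

x = 7, y = -1


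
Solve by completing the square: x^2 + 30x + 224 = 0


Start: x^2 + 30x + 224 = 0
Move constant: x^2 + 30x = -224
Half of 30 is 15, squared is 225
Add 225 to both sides: x^2 + 30x + 225 = 1
(x + 15)^2 = 1
x + 15 = ±1
x = -15 + 1 = -14 or x = -15 - 1 = -16

x = -16, x = -14


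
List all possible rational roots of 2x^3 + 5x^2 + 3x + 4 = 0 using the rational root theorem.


Rational root theorem: possible roots are ±p/q where:
  p divides the constant term (4): p ∈ {1, 2, 4}
  q divides the leading coefficient (2): q ∈ {1, 2}

All possible rational roots: -4, -2, -1, -1/2, 1/2, 1, 2, 4

-4, -2, -1, -1/2, 1/2, 1, 2, 4


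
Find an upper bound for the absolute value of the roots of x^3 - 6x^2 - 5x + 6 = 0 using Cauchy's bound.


Cauchy's bound: all roots r satisfy |r| <= 1 + max(|a_i/a_n|) for i = 0,...,n-1
where a_n is the leading coefficient.

Coefficients: [1, -6, -5, 6]
Leading coefficient a_n = 1
Ratios |a_i/a_n|: 6, 5, 6
Maximum ratio: 6
Cauchy's bound: |r| <= 1 + 6 = 7

Upper bound = 7


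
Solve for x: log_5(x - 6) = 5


Convert to exponential form: x - 6 = 5^5 = 3125
x = 3125 + 6 = 3131
Check: log_5(3131 - 6) = log_5(3125) = log_5(3125) = 5 ✓

x = 3131


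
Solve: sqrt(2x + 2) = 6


Square both sides: 2x + 2 = 6^2 = 36
2x = 36 - 2 = 34
x = 17
Check: sqrt(2*17 + 2) = sqrt(36) = 6 ✓

x = 17


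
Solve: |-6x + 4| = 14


An absolute value equation |expr| = 14 gives two cases:
Case 1: -6x + 4 = 14
  -6x = 10, so x = -5/3
Case 2: -6x + 4 = -14
  -6x = -18, so x = 3

x = -5/3, x = 3


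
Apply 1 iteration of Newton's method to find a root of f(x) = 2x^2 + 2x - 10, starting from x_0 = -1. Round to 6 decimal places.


Newton's method: x_(n+1) = x_n - f(x_n)/f'(x_n)
f(x) = 2x^2 + 2x - 10
f'(x) = 4x + 2

Iteration 1:
  f(-1.000000) = -10.000000
  f'(-1.000000) = -2.000000
  x_1 = -1.000000 - (-10.000000)/(-2.000000) = -6.000000

x_1 = -6.000000


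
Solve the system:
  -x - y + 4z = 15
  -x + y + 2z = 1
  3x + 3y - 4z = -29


Using Cramer's rule. Expand each determinant along the first row.
D  = (-1)*[1*(-4) - 2*3] - (-1)*[(-1)*(-4) - 2*3] + 4*[(-1)*3 - 1*3]
  = (-1)*(-10) - (-1)*(-2) + 4*(-6) = -16
Dx = 15*[1*(-4) - 2*3] - (-1)*[1*(-4) - 2*(-29)] + 4*[1*3 - 1*(-29)]
  = 15*(-10) - (-1)*(54) + 4*(32) = 32
Dy = (-1)*[1*(-4) - 2*(-29)] - 15*[(-1)*(-4) - 2*3] + 4*[(-1)*(-29) - 1*3]
  = (-1)*(54) - 15*(-2) + 4*(26) = 80
Dz = (-1)*[1*(-29) - 1*3] - (-1)*[(-1)*(-29) - 1*3] + 15*[(-1)*3 - 1*3]
  = (-1)*(-32) - (-1)*(26) + 15*(-6) = -32
x = Dx/D = 32/-16 = -2, y = Dy/D = 80/-16 = -5, z = Dz/D = -32/-16 = 2
Check eq1: (-1)(-2) + (-1)(-5) + (4)(2) = 15 = 15 ✓
Check eq2: (-1)(-2) + (1)(-5) + (2)(2) = 1 = 1 ✓
Check eq3: (3)(-2) + (3)(-5) + (-4)(2) = -29 = -29 ✓

x = -2, y = -5, z = 2


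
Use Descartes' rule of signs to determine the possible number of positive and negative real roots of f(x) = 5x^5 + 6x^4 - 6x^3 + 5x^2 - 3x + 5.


Descartes' rule of signs:

For positive roots, count sign changes in f(x) = 5x^5 + 6x^4 - 6x^3 + 5x^2 - 3x + 5:
Signs of coefficients: +, +, -, +, -, +
Number of sign changes: 4
Possible positive real roots: 4, 2, 0

For negative roots, examine f(-x) = -5x^5 + 6x^4 + 6x^3 + 5x^2 + 3x + 5:
Signs of coefficients: -, +, +, +, +, +
Number of sign changes: 1
Possible negative real roots: 1

Positive roots: 4 or 2 or 0; Negative roots: 1


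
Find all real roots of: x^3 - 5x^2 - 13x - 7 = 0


Let p(x) = x^3 - 5x^2 - 13x - 7. By the rational root theorem (leading coefficient 1), any rational root is an integer divisor of 7: try ±1, ±2, ... in turn.
Test x = 1: value = -24 ≠ 0.
Test x = -1: value = 0 ✓, so (x + 1) is a factor.
Synthetic division by (x + 1): bring down 1; 1(-1) - 5 = -6; (-6)(-1) - 13 = -7; (-7)(-1) - 7 = 0 → quotient x^2 - 6x - 7, remainder 0.
Solve the quadratic x^2 - 6x - 7 = 0: discriminant = (-6)^2 - 4(1)(-7) = 36 + 28 = 64.
sqrt(64) = 8, so x = (6 ± 8)/2: x = 7 or x = -1.

x = -1 (multiplicity 2), x = 7


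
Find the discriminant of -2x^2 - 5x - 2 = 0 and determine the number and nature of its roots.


For ax^2 + bx + c = 0, discriminant D = b^2 - 4ac
Here a = -2, b = -5, c = -2
D = (-5)^2 - 4(-2)(-2) = 25 - 16 = 9

D = 9 > 0 and is a perfect square (sqrt = 3)
The equation has 2 distinct real rational roots.

Discriminant = 9, 2 distinct real rational roots


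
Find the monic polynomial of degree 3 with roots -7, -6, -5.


A monic polynomial with roots -7, -6, -5 is:
p(x) = (x + 7)(x + 6)(x + 5)
After multiplying by (x + 7): x + 7
After multiplying by (x + 6): x^2 + 13x + 42
After multiplying by (x + 5): x^3 + 18x^2 + 107x + 210

x^3 + 18x^2 + 107x + 210


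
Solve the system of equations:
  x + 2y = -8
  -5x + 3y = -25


Using Cramer's rule:
Determinant D = (1)(3) - (-5)(2) = 3 + 10 = 13
Dx = (-8)(3) - (-25)(2) = -24 + 50 = 26
Dy = (1)(-25) - (-5)(-8) = -25 - 40 = -65
x = Dx/D = 26/13 = 2
y = Dy/D = -65/13 = -5

x = 2, y = -5


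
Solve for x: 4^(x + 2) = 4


Express both sides with the same base.
4 = 4^1
Since the bases match, equate exponents: x + 2 = 1
So x = 1 - (2) = -1

x = -1


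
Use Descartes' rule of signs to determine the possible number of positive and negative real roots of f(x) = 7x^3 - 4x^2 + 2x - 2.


Descartes' rule of signs:

For positive roots, count sign changes in f(x) = 7x^3 - 4x^2 + 2x - 2:
Signs of coefficients: +, -, +, -
Number of sign changes: 3
Possible positive real roots: 3, 1

For negative roots, examine f(-x) = -7x^3 - 4x^2 - 2x - 2:
Signs of coefficients: -, -, -, -
Number of sign changes: 0
Possible negative real roots: 0

Positive roots: 3 or 1; Negative roots: 0


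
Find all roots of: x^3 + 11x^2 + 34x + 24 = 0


Let p(x) = x^3 + 11x^2 + 34x + 24. By the rational root theorem (leading coefficient 1), any rational root is an integer divisor of 24: try ±1, ±2, ... in turn.
Test x = 1: value = 70 ≠ 0.
Test x = -1: value = 0 ✓, so (x + 1) is a factor.
Synthetic division by (x + 1): bring down 1; 1(-1) + 11 = 10; 10(-1) + 34 = 24; 24(-1) + 24 = 0 → quotient x^2 + 10x + 24, remainder 0.
Solve the quadratic x^2 + 10x + 24 = 0: discriminant = 10^2 - 4(1)(24) = 100 - 96 = 4.
sqrt(4) = 2, so x = (-10 ± 2)/2: x = -4 or x = -6.
Collecting all roots found:

x = -6, x = -4, x = -1


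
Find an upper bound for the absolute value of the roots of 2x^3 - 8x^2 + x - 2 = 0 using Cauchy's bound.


Cauchy's bound: all roots r satisfy |r| <= 1 + max(|a_i/a_n|) for i = 0,...,n-1
where a_n is the leading coefficient.

Coefficients: [2, -8, 1, -2]
Leading coefficient a_n = 2
Ratios |a_i/a_n|: 4, 1/2, 1
Maximum ratio: 4
Cauchy's bound: |r| <= 1 + 4 = 5

Upper bound = 5


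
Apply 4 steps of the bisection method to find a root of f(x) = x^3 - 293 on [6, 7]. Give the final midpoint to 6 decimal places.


f(x) = x^3 - 293
f(6) = -77 < 0
f(7) = 50 > 0

Step 1: midpoint = (6.000000 + 7.000000)/2 = 6.500000
  f(6.500000) = -18.375000
  f(mid) < 0, so root is in [6.500000, 7.000000]

Step 2: midpoint = (6.500000 + 7.000000)/2 = 6.750000
  f(6.750000) = 14.546875
  f(mid) > 0, so root is in [6.500000, 6.750000]

Step 3: midpoint = (6.500000 + 6.750000)/2 = 6.625000
  f(6.625000) = -2.224609
  f(mid) < 0, so root is in [6.625000, 6.750000]

Step 4: midpoint = (6.625000 + 6.750000)/2 = 6.687500
  f(6.687500) = 6.082764
  f(mid) > 0, so root is in [6.625000, 6.687500]

midpoint = 6.687500


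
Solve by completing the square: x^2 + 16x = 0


Start: x^2 + 16x + 0 = 0
Move constant: x^2 + 16x = 0
Half of 16 is 8, squared is 64
Add 64 to both sides: x^2 + 16x + 64 = 64
(x + 8)^2 = 64
x + 8 = ±8
x = -8 + 8 = 0 or x = -8 - 8 = -16

x = -16, x = 0


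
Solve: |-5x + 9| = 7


An absolute value equation |expr| = 7 gives two cases:
Case 1: -5x + 9 = 7
  -5x = -2, so x = 2/5
Case 2: -5x + 9 = -7
  -5x = -16, so x = 16/5

x = 2/5, x = 16/5


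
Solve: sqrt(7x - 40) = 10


Square both sides: 7x - 40 = 10^2 = 100
7x = 100 + 40 = 140
x = 20
Check: sqrt(7*20 - 40) = sqrt(100) = 10 ✓

x = 20


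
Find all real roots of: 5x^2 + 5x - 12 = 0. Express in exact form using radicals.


Using the quadratic formula: x = (-b ± sqrt(b^2 - 4ac)) / (2a)
Here a = 5, b = 5, c = -12
Discriminant = b^2 - 4ac = 5^2 - 4(5)(-12) = 25 + 240 = 265
Since discriminant = 265 > 0, there are two real roots.
x = (-5 ± sqrt(265)) / 10
Numerically: x ≈ 1.1279 or x ≈ -2.1279

x = (-5 + sqrt(265)) / 10 or x = (-5 - sqrt(265)) / 10


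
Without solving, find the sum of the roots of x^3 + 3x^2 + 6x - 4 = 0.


By Vieta's formulas for x^3 + bx^2 + cx + d = 0:
  r1 + r2 + r3 = -b/a = -3
  r1*r2 + r1*r3 + r2*r3 = c/a = 6
  r1*r2*r3 = -d/a = 4


Sum = -3


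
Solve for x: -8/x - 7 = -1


Subtract -7 from both sides: -8/x = 6
Multiply both sides by x: -8 = 6 * x
Divide by 6: x = -4/3

x = -4/3


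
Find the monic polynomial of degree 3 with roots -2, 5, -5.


A monic polynomial with roots -2, 5, -5 is:
p(x) = (x + 2)(x - 5)(x + 5)
After multiplying by (x + 2): x + 2
After multiplying by (x - 5): x^2 - 3x - 10
After multiplying by (x + 5): x^3 + 2x^2 - 25x - 50

x^3 + 2x^2 - 25x - 50


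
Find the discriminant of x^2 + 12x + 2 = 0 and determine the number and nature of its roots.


For ax^2 + bx + c = 0, discriminant D = b^2 - 4ac
Here a = 1, b = 12, c = 2
D = (12)^2 - 4(1)(2) = 144 - 8 = 136

D = 136 > 0 but not a perfect square
The equation has 2 distinct real irrational roots.

Discriminant = 136, 2 distinct real irrational roots


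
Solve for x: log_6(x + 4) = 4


Convert to exponential form: x + 4 = 6^4 = 1296
x = 1296 - 4 = 1292
Check: log_6(1292 + 4) = log_6(1296) = log_6(1296) = 4 ✓

x = 1292


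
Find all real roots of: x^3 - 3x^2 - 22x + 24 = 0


Let p(x) = x^3 - 3x^2 - 22x + 24. By the rational root theorem (leading coefficient 1), any rational root is an integer divisor of 24: try ±1, ±2, ... in turn.
Test x = 1: value = 0 ✓, so (x - 1) is a factor.
Synthetic division by (x - 1): bring down 1; 1(1) - 3 = -2; (-2)(1) - 22 = -24; (-24)(1) + 24 = 0 → quotient x^2 - 2x - 24, remainder 0.
Solve the quadratic x^2 - 2x - 24 = 0: discriminant = (-2)^2 - 4(1)(-24) = 4 + 96 = 100.
sqrt(100) = 10, so x = (2 ± 10)/2: x = 6 or x = -4.

x = -4, x = 1, x = 6


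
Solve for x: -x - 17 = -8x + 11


Starting with: -x - 17 = -8x + 11
Move all x terms to left: (-1 + 8)x = 11 + 17
Simplify: 7x = 28
Divide both sides by 7: x = 4

x = 4


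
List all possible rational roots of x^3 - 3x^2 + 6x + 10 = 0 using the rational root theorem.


Rational root theorem: possible roots are ±p/q where:
  p divides the constant term (10): p ∈ {1, 2, 5, 10}
  q divides the leading coefficient (1): q ∈ {1}

All possible rational roots: -10, -5, -2, -1, 1, 2, 5, 10

-10, -5, -2, -1, 1, 2, 5, 10


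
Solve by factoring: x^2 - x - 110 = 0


We need two numbers that multiply to -110 and add to -1.
Those numbers are -11 and 10 (since (-11) * 10 = -110 and (-11) + 10 = -1).
So x^2 - x - 110 = (x - 11)(x + 10) = 0
Setting each factor to zero: x = 11 or x = -10

x = -10, x = 11


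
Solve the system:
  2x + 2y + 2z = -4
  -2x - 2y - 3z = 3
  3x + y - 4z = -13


Using Cramer's rule. Expand each determinant along the first row.
D  = 2*[(-2)*(-4) - (-3)*1] - 2*[(-2)*(-4) - (-3)*3] + 2*[(-2)*1 - (-2)*3]
  = 2*(11) - 2*(17) + 2*(4) = -4
Dx = (-4)*[(-2)*(-4) - (-3)*1] - 2*[3*(-4) - (-3)*(-13)] + 2*[3*1 - (-2)*(-13)]
  = (-4)*(11) - 2*(-51) + 2*(-23) = 12
Dy = 2*[3*(-4) - (-3)*(-13)] - (-4)*[(-2)*(-4) - (-3)*3] + 2*[(-2)*(-13) - 3*3]
  = 2*(-51) - (-4)*(17) + 2*(17) = 0
Dz = 2*[(-2)*(-13) - 3*1] - 2*[(-2)*(-13) - 3*3] + (-4)*[(-2)*1 - (-2)*3]
  = 2*(23) - 2*(17) + (-4)*(4) = -4
x = Dx/D = 12/-4 = -3, y = Dy/D = 0/-4 = 0, z = Dz/D = -4/-4 = 1
Check eq1: (2)(-3) + (2)(0) + (2)(1) = -4 = -4 ✓
Check eq2: (-2)(-3) + (-2)(0) + (-3)(1) = 3 = 3 ✓
Check eq3: (3)(-3) + (1)(0) + (-4)(1) = -13 = -13 ✓

x = -3, y = 0, z = 1


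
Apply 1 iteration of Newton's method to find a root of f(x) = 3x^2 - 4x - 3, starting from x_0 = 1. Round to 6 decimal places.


Newton's method: x_(n+1) = x_n - f(x_n)/f'(x_n)
f(x) = 3x^2 - 4x - 3
f'(x) = 6x - 4

Iteration 1:
  f(1.000000) = -4.000000
  f'(1.000000) = 2.000000
  x_1 = 1.000000 - (-4.000000)/(2.000000) = 3.000000

x_1 = 3.000000


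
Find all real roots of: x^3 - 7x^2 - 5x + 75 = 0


Let p(x) = x^3 - 7x^2 - 5x + 75. By the rational root theorem (leading coefficient 1), any rational root is an integer divisor of 75: try ±1, ±2, ... in turn.
Test x = 1: value = 64 ≠ 0.
Test x = -1: value = 72 ≠ 0.
Test x = 3: value = 24 ≠ 0.
Test x = -3: value = 0 ✓, so (x + 3) is a factor.
Synthetic division by (x + 3): bring down 1; 1(-3) - 7 = -10; (-10)(-3) - 5 = 25; 25(-3) + 75 = 0 → quotient x^2 - 10x + 25, remainder 0.
Solve the quadratic x^2 - 10x + 25 = 0: discriminant = (-10)^2 - 4(1)(25) = 100 - 100 = 0.
Discriminant = 0, so a double root: x = 10/2 = 5.

x = -3, x = 5 (multiplicity 2)


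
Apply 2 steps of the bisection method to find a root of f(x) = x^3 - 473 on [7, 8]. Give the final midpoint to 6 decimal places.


f(x) = x^3 - 473
f(7) = -130 < 0
f(8) = 39 > 0

Step 1: midpoint = (7.000000 + 8.000000)/2 = 7.500000
  f(7.500000) = -51.125000
  f(mid) < 0, so root is in [7.500000, 8.000000]

Step 2: midpoint = (7.500000 + 8.000000)/2 = 7.750000
  f(7.750000) = -7.515625
  f(mid) < 0, so root is in [7.750000, 8.000000]

midpoint = 7.750000


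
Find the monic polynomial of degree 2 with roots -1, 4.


A monic polynomial with roots -1, 4 is:
p(x) = (x + 1)(x - 4)
After multiplying by (x + 1): x + 1
After multiplying by (x - 4): x^2 - 3x - 4

x^2 - 3x - 4


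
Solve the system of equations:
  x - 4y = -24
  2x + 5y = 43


Using Cramer's rule:
Determinant D = (1)(5) - (2)(-4) = 5 + 8 = 13
Dx = (-24)(5) - (43)(-4) = -120 + 172 = 52
Dy = (1)(43) - (2)(-24) = 43 + 48 = 91
x = Dx/D = 52/13 = 4
y = Dy/D = 91/13 = 7

x = 4, y = 7


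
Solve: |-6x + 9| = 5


An absolute value equation |expr| = 5 gives two cases:
Case 1: -6x + 9 = 5
  -6x = -4, so x = 2/3
Case 2: -6x + 9 = -5
  -6x = -14, so x = 7/3

x = 2/3, x = 7/3


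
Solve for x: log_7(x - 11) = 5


Convert to exponential form: x - 11 = 7^5 = 16807
x = 16807 + 11 = 16818
Check: log_7(16818 - 11) = log_7(16807) = log_7(16807) = 5 ✓

x = 16818


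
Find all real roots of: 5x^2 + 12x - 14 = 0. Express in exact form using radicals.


Using the quadratic formula: x = (-b ± sqrt(b^2 - 4ac)) / (2a)
Here a = 5, b = 12, c = -14
Discriminant = b^2 - 4ac = 12^2 - 4(5)(-14) = 144 + 280 = 424
Since discriminant = 424 > 0, there are two real roots.
x = (-12 ± 2*sqrt(106)) / 10
Simplifying: x = (-6 ± sqrt(106)) / 5
Numerically: x ≈ 0.8591 or x ≈ -3.2591

x = (-6 + sqrt(106)) / 5 or x = (-6 - sqrt(106)) / 5


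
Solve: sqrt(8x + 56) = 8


Square both sides: 8x + 56 = 8^2 = 64
8x = 64 - 56 = 8
x = 1
Check: sqrt(8*1 + 56) = sqrt(64) = 8 ✓

x = 1


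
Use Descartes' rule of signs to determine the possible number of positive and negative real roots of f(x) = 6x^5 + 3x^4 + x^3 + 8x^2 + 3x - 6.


Descartes' rule of signs:

For positive roots, count sign changes in f(x) = 6x^5 + 3x^4 + x^3 + 8x^2 + 3x - 6:
Signs of coefficients: +, +, +, +, +, -
Number of sign changes: 1
Possible positive real roots: 1

For negative roots, examine f(-x) = -6x^5 + 3x^4 - x^3 + 8x^2 - 3x - 6:
Signs of coefficients: -, +, -, +, -, -
Number of sign changes: 4
Possible negative real roots: 4, 2, 0

Positive roots: 1; Negative roots: 4 or 2 or 0


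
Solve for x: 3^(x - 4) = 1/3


Express both sides with the same base.
1/3 = 3^(-1)
Since the bases match, equate exponents: x - 4 = -1
So x = -1 - (-4) = 3

x = 3


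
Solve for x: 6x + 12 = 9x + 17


Starting with: 6x + 12 = 9x + 17
Move all x terms to left: (6 - 9)x = 17 - 12
Simplify: -3x = 5
Divide both sides by -3: x = -5/3

x = -5/3


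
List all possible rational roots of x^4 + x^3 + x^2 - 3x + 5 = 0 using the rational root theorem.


Rational root theorem: possible roots are ±p/q where:
  p divides the constant term (5): p ∈ {1, 5}
  q divides the leading coefficient (1): q ∈ {1}

All possible rational roots: -5, -1, 1, 5

-5, -1, 1, 5


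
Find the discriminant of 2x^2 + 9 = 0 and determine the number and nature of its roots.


For ax^2 + bx + c = 0, discriminant D = b^2 - 4ac
Here a = 2, b = 0, c = 9
D = (0)^2 - 4(2)(9) = 0 - 72 = -72

D = -72 < 0
The equation has no real roots (2 complex conjugate roots).

Discriminant = -72, no real roots (2 complex conjugate roots)


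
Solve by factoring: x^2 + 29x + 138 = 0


We need two numbers that multiply to 138 and add to 29.
Those numbers are 23 and 6 (since 23 * 6 = 138 and 23 + 6 = 29).
So x^2 + 29x + 138 = (x + 23)(x + 6) = 0
Setting each factor to zero: x = -23 or x = -6

x = -23, x = -6


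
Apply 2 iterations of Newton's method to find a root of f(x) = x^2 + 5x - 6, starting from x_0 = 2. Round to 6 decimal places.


Newton's method: x_(n+1) = x_n - f(x_n)/f'(x_n)
f(x) = x^2 + 5x - 6
f'(x) = 2x + 5

Iteration 1:
  f(2.000000) = 8.000000
  f'(2.000000) = 9.000000
  x_1 = 2.000000 - (8.000000)/(9.000000) = 1.111111

Iteration 2:
  f(1.111111) = 0.790123
  f'(1.111111) = 7.222222
  x_2 = 1.111111 - (0.790123)/(7.222222) = 1.001709

x_2 = 1.001709


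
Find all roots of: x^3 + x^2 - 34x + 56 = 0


Let p(x) = x^3 + x^2 - 34x + 56. By the rational root theorem (leading coefficient 1), any rational root is an integer divisor of 56: try ±1, ±2, ... in turn.
Test x = 1: value = 24 ≠ 0.
Test x = -1: value = 90 ≠ 0.
Test x = 2: value = 0 ✓, so (x - 2) is a factor.
Synthetic division by (x - 2): bring down 1; 1(2) + 1 = 3; 3(2) - 34 = -28; (-28)(2) + 56 = 0 → quotient x^2 + 3x - 28, remainder 0.
Solve the quadratic x^2 + 3x - 28 = 0: discriminant = 3^2 - 4(1)(-28) = 9 + 112 = 121.
sqrt(121) = 11, so x = (-3 ± 11)/2: x = 4 or x = -7.
Collecting all roots found:

x = -7, x = 2, x = 4


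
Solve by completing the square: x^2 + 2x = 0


Start: x^2 + 2x + 0 = 0
Move constant: x^2 + 2x = 0
Half of 2 is 1, squared is 1
Add 1 to both sides: x^2 + 2x + 1 = 1
(x + 1)^2 = 1
x + 1 = ±1
x = -1 + 1 = 0 or x = -1 - 1 = -2

x = -2, x = 0


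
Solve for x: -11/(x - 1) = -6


Multiply both sides by (x - 1): -11 = -6(x - 1)
Distribute: -11 = -6x + 6
-6x = -11 - 6 = -17
x = 17/6

x = 17/6


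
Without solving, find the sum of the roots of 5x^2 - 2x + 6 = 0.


By Vieta's formulas for ax^2 + bx + c = 0:
  Sum of roots = -b/a
  Product of roots = c/a

Here a = 5, b = -2, c = 6
Sum = -(-2)/5 = 2/5
Product = 6/5 = 6/5

Sum = 2/5


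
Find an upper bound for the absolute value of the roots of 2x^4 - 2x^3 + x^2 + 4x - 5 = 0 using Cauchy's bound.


Cauchy's bound: all roots r satisfy |r| <= 1 + max(|a_i/a_n|) for i = 0,...,n-1
where a_n is the leading coefficient.

Coefficients: [2, -2, 1, 4, -5]
Leading coefficient a_n = 2
Ratios |a_i/a_n|: 1, 1/2, 2, 5/2
Maximum ratio: 5/2
Cauchy's bound: |r| <= 1 + 5/2 = 7/2

Upper bound = 7/2


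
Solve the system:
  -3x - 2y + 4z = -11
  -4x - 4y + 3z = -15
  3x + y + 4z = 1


Using Cramer's rule. Expand each determinant along the first row.
D  = (-3)*[(-4)*4 - 3*1] - (-2)*[(-4)*4 - 3*3] + 4*[(-4)*1 - (-4)*3]
  = (-3)*(-19) - (-2)*(-25) + 4*(8) = 39
Dx = (-11)*[(-4)*4 - 3*1] - (-2)*[(-15)*4 - 3*1] + 4*[(-15)*1 - (-4)*1]
  = (-11)*(-19) - (-2)*(-63) + 4*(-11) = 39
Dy = (-3)*[(-15)*4 - 3*1] - (-11)*[(-4)*4 - 3*3] + 4*[(-4)*1 - (-15)*3]
  = (-3)*(-63) - (-11)*(-25) + 4*(41) = 78
Dz = (-3)*[(-4)*1 - (-15)*1] - (-2)*[(-4)*1 - (-15)*3] + (-11)*[(-4)*1 - (-4)*3]
  = (-3)*(11) - (-2)*(41) + (-11)*(8) = -39
x = Dx/D = 39/39 = 1, y = Dy/D = 78/39 = 2, z = Dz/D = -39/39 = -1
Check eq1: (-3)(1) + (-2)(2) + (4)(-1) = -11 = -11 ✓
Check eq2: (-4)(1) + (-4)(2) + (3)(-1) = -15 = -15 ✓
Check eq3: (3)(1) + (1)(2) + (4)(-1) = 1 = 1 ✓

x = 1, y = 2, z = -1


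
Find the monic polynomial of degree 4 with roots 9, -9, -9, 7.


A monic polynomial with roots 9, -9, -9, 7 is:
p(x) = (x - 9)(x + 9)(x + 9)(x - 7)
After multiplying by (x - 9): x - 9
After multiplying by (x + 9): x^2 - 81
After multiplying by (x + 9): x^3 + 9x^2 - 81x - 729
After multiplying by (x - 7): x^4 + 2x^3 - 144x^2 - 162x + 5103

x^4 + 2x^3 - 144x^2 - 162x + 5103


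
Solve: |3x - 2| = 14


An absolute value equation |expr| = 14 gives two cases:
Case 1: 3x - 2 = 14
  3x = 16, so x = 16/3
Case 2: 3x - 2 = -14
  3x = -12, so x = -4

x = -4, x = 16/3


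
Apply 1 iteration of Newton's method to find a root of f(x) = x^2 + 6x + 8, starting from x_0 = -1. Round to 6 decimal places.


Newton's method: x_(n+1) = x_n - f(x_n)/f'(x_n)
f(x) = x^2 + 6x + 8
f'(x) = 2x + 6

Iteration 1:
  f(-1.000000) = 3.000000
  f'(-1.000000) = 4.000000
  x_1 = -1.000000 - (3.000000)/(4.000000) = -1.750000

x_1 = -1.750000


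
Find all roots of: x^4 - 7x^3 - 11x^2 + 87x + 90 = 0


Let p(x) = x^4 - 7x^3 - 11x^2 + 87x + 90. By the rational root theorem (leading coefficient 1), any rational root is an integer divisor of 90: try ±1, ±2, ... in turn.
Test x = 1: value = 160 ≠ 0.
Test x = -1: value = 0 ✓, so (x + 1) is a factor.
Synthetic division by (x + 1): bring down 1; 1(-1) - 7 = -8; (-8)(-1) - 11 = -3; (-3)(-1) + 87 = 90; 90(-1) + 90 = 0 → quotient x^3 - 8x^2 - 3x + 90, remainder 0.
Continue with the quotient x^3 - 8x^2 - 3x + 90 (candidates must divide 90; re-test x = -1 first in case it repeats).
Test x = -1: value = 84 ≠ 0.
Test x = 2: value = 60 ≠ 0.
Test x = -2: value = 56 ≠ 0.
Test x = 3: value = 36 ≠ 0.
Test x = -3: value = 0 ✓, so (x + 3) is a factor.
Synthetic division by (x + 3): bring down 1; 1(-3) - 8 = -11; (-11)(-3) - 3 = 30; 30(-3) + 90 = 0 → quotient x^2 - 11x + 30, remainder 0.
Solve the quadratic x^2 - 11x + 30 = 0: discriminant = (-11)^2 - 4(1)(30) = 121 - 120 = 1.
sqrt(1) = 1, so x = (11 ± 1)/2: x = 6 or x = 5.
Collecting all roots found:

x = -3, x = -1, x = 5, x = 6


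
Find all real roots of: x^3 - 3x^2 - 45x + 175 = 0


Let p(x) = x^3 - 3x^2 - 45x + 175. By the rational root theorem (leading coefficient 1), any rational root is an integer divisor of 175: try ±1, ±2, ... in turn.
Test x = 1: value = 128 ≠ 0.
Test x = -1: value = 216 ≠ 0.
Test x = 5: value = 0 ✓, so (x - 5) is a factor.
Synthetic division by (x - 5): bring down 1; 1(5) - 3 = 2; 2(5) - 45 = -35; (-35)(5) + 175 = 0 → quotient x^2 + 2x - 35, remainder 0.
Solve the quadratic x^2 + 2x - 35 = 0: discriminant = 2^2 - 4(1)(-35) = 4 + 140 = 144.
sqrt(144) = 12, so x = (-2 ± 12)/2: x = 5 or x = -7.

x = -7, x = 5 (multiplicity 2)


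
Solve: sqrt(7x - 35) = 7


Square both sides: 7x - 35 = 7^2 = 49
7x = 49 + 35 = 84
x = 12
Check: sqrt(7*12 - 35) = sqrt(49) = 7 ✓

x = 12


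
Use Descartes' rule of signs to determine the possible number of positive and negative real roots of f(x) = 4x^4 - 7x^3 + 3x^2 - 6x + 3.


Descartes' rule of signs:

For positive roots, count sign changes in f(x) = 4x^4 - 7x^3 + 3x^2 - 6x + 3:
Signs of coefficients: +, -, +, -, +
Number of sign changes: 4
Possible positive real roots: 4, 2, 0

For negative roots, examine f(-x) = 4x^4 + 7x^3 + 3x^2 + 6x + 3:
Signs of coefficients: +, +, +, +, +
Number of sign changes: 0
Possible negative real roots: 0

Positive roots: 4 or 2 or 0; Negative roots: 0


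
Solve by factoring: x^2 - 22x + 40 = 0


We need two numbers that multiply to 40 and add to -22.
Those numbers are -20 and -2 (since (-20) * (-2) = 40 and (-20) + (-2) = -22).
So x^2 - 22x + 40 = (x - 20)(x - 2) = 0
Setting each factor to zero: x = 20 or x = 2

x = 2, x = 20


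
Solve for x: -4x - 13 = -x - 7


Starting with: -4x - 13 = -x - 7
Move all x terms to left: (-4 + 1)x = -7 + 13
Simplify: -3x = 6
Divide both sides by -3: x = -2

x = -2


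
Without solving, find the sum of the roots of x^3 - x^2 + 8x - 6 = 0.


By Vieta's formulas for x^3 + bx^2 + cx + d = 0:
  r1 + r2 + r3 = -b/a = 1
  r1*r2 + r1*r3 + r2*r3 = c/a = 8
  r1*r2*r3 = -d/a = 6


Sum = 1


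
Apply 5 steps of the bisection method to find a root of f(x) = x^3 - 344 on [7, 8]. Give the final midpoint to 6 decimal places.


f(x) = x^3 - 344
f(7) = -1 < 0
f(8) = 168 > 0

Step 1: midpoint = (7.000000 + 8.000000)/2 = 7.500000
  f(7.500000) = 77.875000
  f(mid) > 0, so root is in [7.000000, 7.500000]

Step 2: midpoint = (7.000000 + 7.500000)/2 = 7.250000
  f(7.250000) = 37.078125
  f(mid) > 0, so root is in [7.000000, 7.250000]

Step 3: midpoint = (7.000000 + 7.250000)/2 = 7.125000
  f(7.125000) = 17.705078
  f(mid) > 0, so root is in [7.000000, 7.125000]

Step 4: midpoint = (7.000000 + 7.125000)/2 = 7.062500
  f(7.062500) = 8.269775
  f(mid) > 0, so root is in [7.000000, 7.062500]

Step 5: midpoint = (7.000000 + 7.062500)/2 = 7.031250
  f(7.031250) = 3.614288
  f(mid) > 0, so root is in [7.000000, 7.031250]

midpoint = 7.031250


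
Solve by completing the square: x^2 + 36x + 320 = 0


Start: x^2 + 36x + 320 = 0
Move constant: x^2 + 36x = -320
Half of 36 is 18, squared is 324
Add 324 to both sides: x^2 + 36x + 324 = 4
(x + 18)^2 = 4
x + 18 = ±2
x = -18 + 2 = -16 or x = -18 - 2 = -20

x = -20, x = -16


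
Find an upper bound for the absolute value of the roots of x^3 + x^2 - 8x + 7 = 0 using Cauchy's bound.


Cauchy's bound: all roots r satisfy |r| <= 1 + max(|a_i/a_n|) for i = 0,...,n-1
where a_n is the leading coefficient.

Coefficients: [1, 1, -8, 7]
Leading coefficient a_n = 1
Ratios |a_i/a_n|: 1, 8, 7
Maximum ratio: 8
Cauchy's bound: |r| <= 1 + 8 = 9

Upper bound = 9


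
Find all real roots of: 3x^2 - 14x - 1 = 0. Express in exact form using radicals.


Using the quadratic formula: x = (-b ± sqrt(b^2 - 4ac)) / (2a)
Here a = 3, b = -14, c = -1
Discriminant = b^2 - 4ac = (-14)^2 - 4(3)(-1) = 196 + 12 = 208
Since discriminant = 208 > 0, there are two real roots.
x = (14 ± 4*sqrt(13)) / 6
Simplifying: x = (7 ± 2*sqrt(13)) / 3
Numerically: x ≈ 4.7370 or x ≈ -0.0704

x = (7 + 2*sqrt(13)) / 3 or x = (7 - 2*sqrt(13)) / 3


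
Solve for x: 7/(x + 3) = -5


Multiply both sides by (x + 3): 7 = -5(x + 3)
Distribute: 7 = -5x - 15
-5x = 7 + 15 = 22
x = -22/5

x = -22/5


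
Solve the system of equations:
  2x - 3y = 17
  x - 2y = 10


Using Cramer's rule:
Determinant D = (2)(-2) - (1)(-3) = -4 + 3 = -1
Dx = (17)(-2) - (10)(-3) = -34 + 30 = -4
Dy = (2)(10) - (1)(17) = 20 - 17 = 3
x = Dx/D = -4/-1 = 4
y = Dy/D = 3/-1 = -3

x = 4, y = -3


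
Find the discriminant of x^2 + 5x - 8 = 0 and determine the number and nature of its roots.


For ax^2 + bx + c = 0, discriminant D = b^2 - 4ac
Here a = 1, b = 5, c = -8
D = (5)^2 - 4(1)(-8) = 25 + 32 = 57

D = 57 > 0 but not a perfect square
The equation has 2 distinct real irrational roots.

Discriminant = 57, 2 distinct real irrational roots


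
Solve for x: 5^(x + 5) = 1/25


Express both sides with the same base.
1/25 = 5^(-2)
Since the bases match, equate exponents: x + 5 = -2
So x = -2 - (5) = -7

x = -7


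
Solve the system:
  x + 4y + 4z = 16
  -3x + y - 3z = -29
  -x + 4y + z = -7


Using Cramer's rule. Expand each determinant along the first row.
D  = 1*[1*1 - (-3)*4] - 4*[(-3)*1 - (-3)*(-1)] + 4*[(-3)*4 - 1*(-1)]
  = 1*(13) - 4*(-6) + 4*(-11) = -7
Dx = 16*[1*1 - (-3)*4] - 4*[(-29)*1 - (-3)*(-7)] + 4*[(-29)*4 - 1*(-7)]
  = 16*(13) - 4*(-50) + 4*(-109) = -28
Dy = 1*[(-29)*1 - (-3)*(-7)] - 16*[(-3)*1 - (-3)*(-1)] + 4*[(-3)*(-7) - (-29)*(-1)]
  = 1*(-50) - 16*(-6) + 4*(-8) = 14
Dz = 1*[1*(-7) - (-29)*4] - 4*[(-3)*(-7) - (-29)*(-1)] + 16*[(-3)*4 - 1*(-1)]
  = 1*(109) - 4*(-8) + 16*(-11) = -35
x = Dx/D = -28/-7 = 4, y = Dy/D = 14/-7 = -2, z = Dz/D = -35/-7 = 5
Check eq1: (1)(4) + (4)(-2) + (4)(5) = 16 = 16 ✓
Check eq2: (-3)(4) + (1)(-2) + (-3)(5) = -29 = -29 ✓
Check eq3: (-1)(4) + (4)(-2) + (1)(5) = -7 = -7 ✓

x = 4, y = -2, z = 5
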